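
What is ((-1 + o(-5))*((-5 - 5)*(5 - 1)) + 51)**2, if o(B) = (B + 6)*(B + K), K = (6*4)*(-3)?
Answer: 10055241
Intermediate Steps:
K = -72 (K = 24*(-3) = -72)
o(B) = (-72 + B)*(6 + B) (o(B) = (B + 6)*(B - 72) = (6 + B)*(-72 + B) = (-72 + B)*(6 + B))
((-1 + o(-5))*((-5 - 5)*(5 - 1)) + 51)**2 = ((-1 + (-432 + (-5)**2 - 66*(-5)))*((-5 - 5)*(5 - 1)) + 51)**2 = ((-1 + (-432 + 25 + 330))*(-10*4) + 51)**2 = ((-1 - 77)*(-40) + 51)**2 = (-78*(-40) + 51)**2 = (3120 + 51)**2 = 3171**2 = 10055241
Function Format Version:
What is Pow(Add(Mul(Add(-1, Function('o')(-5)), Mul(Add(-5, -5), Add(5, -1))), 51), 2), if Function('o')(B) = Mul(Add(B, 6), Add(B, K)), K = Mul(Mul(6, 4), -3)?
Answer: 10055241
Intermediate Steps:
K = -72 (K = Mul(24, -3) = -72)
Function('o')(B) = Mul(Add(-72, B), Add(6, B)) (Function('o')(B) = Mul(Add(B, 6), Add(B, -72)) = Mul(Add(6, B), Add(-72, B)) = Mul(Add(-72, B), Add(6, B)))
Pow(Add(Mul(Add(-1, Function('o')(-5)), Mul(Add(-5, -5), Add(5, -1))), 51), 2) = Pow(Add(Mul(Add(-1, Add(-432, Pow(-5, 2), Mul(-66, -5))), Mul(Add(-5, -5), Add(5, -1))), 51), 2) = Pow(Add(Mul(Add(-1, Add(-432, 25, 330)), Mul(-10, 4)), 51), 2) = Pow(Add(Mul(Add(-1, -77), -40), 51), 2) = Pow(Add(Mul(-78, -40), 51), 2) = Pow(Add(3120, 51), 2) = Pow(3171, 2) = 10055241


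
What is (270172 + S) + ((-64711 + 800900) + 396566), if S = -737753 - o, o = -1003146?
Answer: 1668320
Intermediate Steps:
S = 265393 (S = -737753 - 1*(-1003146) = -737753 + 1003146 = 265393)
(270172 + S) + ((-64711 + 800900) + 396566) = (270172 + 265393) + ((-64711 + 800900) + 396566) = 535565 + (736189 + 396566) = 535565 + 1132755 = 1668320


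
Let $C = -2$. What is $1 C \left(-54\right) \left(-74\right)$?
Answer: $-7992$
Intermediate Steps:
$1 C \left(-54\right) \left(-74\right) = 1 \left(-2\right) \left(-54\right) \left(-74\right) = \left(-2\right) \left(-54\right) \left(-74\right) = 108 \left(-74\right) = -7992$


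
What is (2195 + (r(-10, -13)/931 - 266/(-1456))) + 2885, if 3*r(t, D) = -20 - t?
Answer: 1475649787/290472 ≈ 5080.2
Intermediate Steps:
r(t, D) = -20/3 - t/3 (r(t, D) = (-20 - t)/3 = -20/3 - t/3)
(2195 + (r(-10, -13)/931 - 266/(-1456))) + 2885 = (2195 + ((-20/3 - ⅓*(-10))/931 - 266/(-1456))) + 2885 = (2195 + ((-20/3 + 10/3)*(1/931) - 266*(-1/1456))) + 2885 = (2195 + (-10/3*1/931 + 19/104)) + 2885 = (2195 + (-10/2793 + 19/104)) + 2885 = (2195 + 52027/290472) + 2885 = 637638067/290472 + 2885 = 1475649787/290472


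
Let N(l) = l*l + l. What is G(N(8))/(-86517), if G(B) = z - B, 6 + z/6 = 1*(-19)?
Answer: 74/28839 ≈ 0.0025660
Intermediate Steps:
N(l) = l + l² (N(l) = l² + l = l + l²)
z = -150 (z = -36 + 6*(1*(-19)) = -36 + 6*(-19) = -36 - 114 = -150)
G(B) = -150 - B
G(N(8))/(-86517) = (-150 - 8*(1 + 8))/(-86517) = (-150 - 8*9)*(-1/86517) = (-150 - 1*72)*(-1/86517) = (-150 - 72)*(-1/86517) = -222*(-1/86517) = 74/28839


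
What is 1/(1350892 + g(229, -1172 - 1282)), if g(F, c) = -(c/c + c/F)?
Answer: 229/309356493 ≈ 7.4025e-7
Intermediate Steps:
g(F, c) = -1 - c/F (g(F, c) = -(1 + c/F) = -1 - c/F)
1/(1350892 + g(229, -1172 - 1282)) = 1/(1350892 + (-1*229 - (-1172 - 1282))/229) = 1/(1350892 + (-229 - 1*(-2454))/229) = 1/(1350892 + (-229 + 2454)/229) = 1/(1350892 + (1/229)*2225) = 1/(1350892 + 2225/229) = 1/(309356493/229) = 229/309356493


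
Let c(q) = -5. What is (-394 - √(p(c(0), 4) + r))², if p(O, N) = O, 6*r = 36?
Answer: 156025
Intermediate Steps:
r = 6 (r = (⅙)*36 = 6)
(-394 - √(p(c(0), 4) + r))² = (-394 - √(-5 + 6))² = (-394 - √1)² = (-394 - 1*1)² = (-394 - 1)² = (-395)² = 156025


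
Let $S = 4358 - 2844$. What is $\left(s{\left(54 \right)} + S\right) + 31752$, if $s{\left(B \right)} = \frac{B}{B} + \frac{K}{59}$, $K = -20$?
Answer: $\frac{1962733}{59} \approx 33267.0$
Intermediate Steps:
$S = 1514$ ($S = 4358 - 2844 = 1514$)
$s{\left(B \right)} = \frac{39}{59}$ ($s{\left(B \right)} = \frac{B}{B} - \frac{20}{59} = 1 - \frac{20}{59} = \frac{39}{59}$)
$\left(s{\left(54 \right)} + S\right) + 31752 = \left(\frac{39}{59} + 1514\right) + 31752 = \frac{89365}{59} + 31752 = \frac{1962733}{59}$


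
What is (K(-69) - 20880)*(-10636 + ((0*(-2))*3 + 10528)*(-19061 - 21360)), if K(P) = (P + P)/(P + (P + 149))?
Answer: 97802020067832/11 ≈ 8.8911e+12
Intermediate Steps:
K(P) = 2*P/(149 + 2*P) (K(P) = (2*P)/(P + (149 + P)) = (2*P)/(149 + 2*P) = 2*P/(149 + 2*P))
(K(-69) - 20880)*(-10636 + ((0*(-2))*3 + 10528)*(-19061 - 21360)) = (2*(-69)/(149 + 2*(-69)) - 20880)*(-10636 + ((0*(-2))*3 + 10528)*(-19061 - 21360)) = (2*(-69)/(149 - 138) - 20880)*(-10636 + (0*3 + 10528)*(-40421)) = (2*(-69)/11 - 20880)*(-10636 + (0 + 10528)*(-40421)) = (2*(-69)*(1/11) - 20880)*(-10636 + 10528*(-40421)) = (-138/11 - 20880)*(-10636 - 425552288) = -229818/11*(-425562924) = 97802020067832/11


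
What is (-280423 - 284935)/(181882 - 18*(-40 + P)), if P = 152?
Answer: -282679/89933 ≈ -3.1432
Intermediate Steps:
(-280423 - 284935)/(181882 - 18*(-40 + P)) = (-280423 - 284935)/(181882 - 18*(-40 + 152)) = -565358/(181882 - 18*112) = -565358/(181882 - 2016) = -565358/179866 = -565358*1/179866 = -282679/89933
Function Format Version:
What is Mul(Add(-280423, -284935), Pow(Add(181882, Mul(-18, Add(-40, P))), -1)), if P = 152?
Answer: Rational(-282679, 89933) ≈ -3.1432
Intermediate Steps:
Mul(Add(-280423, -284935), Pow(Add(181882, Mul(-18, Add(-40, P))), -1)) = Mul(Add(-280423, -284935), Pow(Add(181882, Mul(-18, Add(-40, 152))), -1)) = Mul(-565358, Pow(Add(181882, Mul(-18, 112)), -1)) = Mul(-565358, Pow(Add(181882, -2016), -1)) = Mul(-565358, Pow(179866, -1)) = Mul(-565358, Rational(1, 179866)) = Rational(-282679, 89933)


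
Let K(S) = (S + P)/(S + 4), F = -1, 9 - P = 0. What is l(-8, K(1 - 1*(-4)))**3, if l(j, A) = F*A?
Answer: -2744/729 ≈ -3.7641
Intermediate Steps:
P = 9 (P = 9 - 1*0 = 9 + 0 = 9)
K(S) = (9 + S)/(4 + S) (K(S) = (S + 9)/(S + 4) = (9 + S)/(4 + S))
l(j, A) = -A
l(-8, K(1 - 1*(-4)))**3 = (-(9 + (1 - 1*(-4)))/(4 + (1 - 1*(-4))))**3 = (-(9 + (1 + 4))/(4 + (1 + 4)))**3 = (-(9 + 5)/(4 + 5))**3 = (-14/9)**3 = -2744/729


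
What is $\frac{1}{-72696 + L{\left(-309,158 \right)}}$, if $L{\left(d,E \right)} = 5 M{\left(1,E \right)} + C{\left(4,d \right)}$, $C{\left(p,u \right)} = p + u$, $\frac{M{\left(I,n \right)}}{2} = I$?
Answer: $- \frac{1}{72991} \approx -1.37 \cdot 10^{-5}$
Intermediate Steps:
$M{\left(I,n \right)} = 2 I$
$L{\left(d,E \right)} = 14 + d$ ($L{\left(d,E \right)} = 5 \cdot 2 \cdot 1 + \left(4 + d\right) = 5 \cdot 2 + \left(4 + d\right) = 10 + \left(4 + d\right) = 14 + d$)
$\frac{1}{-72696 + L{\left(-309,158 \right)}} = \frac{1}{-72696 + \left(14 - 309\right)} = \frac{1}{-72696 - 295} = \frac{1}{-72991} = - \frac{1}{72991}$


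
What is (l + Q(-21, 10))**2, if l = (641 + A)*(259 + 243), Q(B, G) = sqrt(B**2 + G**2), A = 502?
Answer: (573786 + sqrt(541))**2 ≈ 3.2926e+11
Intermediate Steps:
l = 573786 (l = (641 + 502)*(259 + 243) = 1143*502 = 573786)
(l + Q(-21, 10))**2 = (573786 + sqrt((-21)**2 + 10**2))**2 = (573786 + sqrt(441 + 100))**2 = (573786 + sqrt(541))**2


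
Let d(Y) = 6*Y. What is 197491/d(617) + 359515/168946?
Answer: 8674059754/156359523 ≈ 55.475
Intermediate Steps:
197491/d(617) + 359515/168946 = 197491/((6*617)) + 359515/168946 = 197491/3702 + 359515*(1/168946) = 197491*(1/3702) + 359515/168946 = 197491/3702 + 359515/168946 = 8674059754/156359523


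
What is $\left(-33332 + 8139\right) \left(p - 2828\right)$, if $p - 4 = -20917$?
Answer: $598107013$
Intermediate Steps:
$p = -20913$ ($p = 4 - 20917 = -20913$)
$\left(-33332 + 8139\right) \left(p - 2828\right) = \left(-33332 + 8139\right) \left(-20913 - 2828\right) = - 25193 \left(-20913 + \left(-5809 + 2981\right)\right) = - 25193 \left(-20913 - 2828\right) = \left(-25193\right) \left(-23741\right) = 598107013$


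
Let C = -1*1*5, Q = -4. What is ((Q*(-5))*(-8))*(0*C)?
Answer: 0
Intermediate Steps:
C = -5 (C = -1*5 = -5)
((Q*(-5))*(-8))*(0*C) = (-4*(-5)*(-8))*(0*(-5)) = (20*(-8))*0 = -160*0 = 0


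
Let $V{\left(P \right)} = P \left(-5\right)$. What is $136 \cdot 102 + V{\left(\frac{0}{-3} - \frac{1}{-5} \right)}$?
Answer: $13871$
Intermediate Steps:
$V{\left(P \right)} = - 5 P$
$136 \cdot 102 + V{\left(\frac{0}{-3} - \frac{1}{-5} \right)} = 136 \cdot 102 - 5 \left(\frac{0}{-3} - \frac{1}{-5}\right) = 13872 - 5 \left(0 \left(- \frac{1}{3}\right) - - \frac{1}{5}\right) = 13872 - 5 \left(0 + \frac{1}{5}\right) = 13872 - 1 = 13871$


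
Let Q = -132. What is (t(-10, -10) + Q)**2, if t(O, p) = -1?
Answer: 17689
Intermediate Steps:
(t(-10, -10) + Q)**2 = (-1 - 132)**2 = (-133)**2 = 17689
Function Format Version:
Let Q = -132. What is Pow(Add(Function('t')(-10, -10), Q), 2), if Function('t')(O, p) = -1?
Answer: 17689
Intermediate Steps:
Pow(Add(Function('t')(-10, -10), Q), 2) = Pow(Add(-1, -132), 2) = Pow(-133, 2) = 17689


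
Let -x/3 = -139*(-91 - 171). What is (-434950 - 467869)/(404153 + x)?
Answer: -53107/17347 ≈ -3.0615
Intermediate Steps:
x = -109254 (x = -(-417)*(-91 - 171) = -(-417)*(-262) = -3*36418 = -109254)
(-434950 - 467869)/(404153 + x) = (-434950 - 467869)/(404153 - 109254) = -902819/294899 = -902819*1/294899 = -53107/17347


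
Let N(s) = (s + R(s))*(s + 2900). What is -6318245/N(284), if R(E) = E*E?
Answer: -1263649/51542592 ≈ -0.024517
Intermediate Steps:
R(E) = E²
N(s) = (2900 + s)*(s + s²) (N(s) = (s + s²)*(s + 2900) = (s + s²)*(2900 + s) = (2900 + s)*(s + s²))
-6318245/N(284) = -6318245*1/(284*(2900 + 284² + 2901*284)) = -6318245*1/(284*(2900 + 80656 + 823884)) = -6318245/(284*907440) = -6318245/257712960 = -6318245*1/257712960 = -1263649/51542592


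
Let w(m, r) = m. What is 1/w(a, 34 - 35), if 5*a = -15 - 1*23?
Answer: -5/38 ≈ -0.13158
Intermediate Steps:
a = -38/5 (a = (-15 - 1*23)/5 = (-15 - 23)/5 = (1/5)*(-38) = -38/5 ≈ -7.6000)
1/w(a, 34 - 35) = 1/(-38/5) = -5/38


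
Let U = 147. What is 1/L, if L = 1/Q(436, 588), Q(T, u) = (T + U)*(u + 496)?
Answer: 631972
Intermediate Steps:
Q(T, u) = (147 + T)*(496 + u) (Q(T, u) = (T + 147)*(u + 496) = (147 + T)*(496 + u))
L = 1/631972 (L = 1/(72912 + 147*588 + 496*436 + 436*588) = 1/(72912 + 86436 + 216256 + 256368) = 1/631972 ≈ 1.5823e-6)
1/L = 1/(1/631972) = 631972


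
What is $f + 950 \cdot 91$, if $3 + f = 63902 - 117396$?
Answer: $32953$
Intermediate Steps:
$f = -53497$ ($f = -3 + \left(63902 - 117396\right) = -3 - 53494 = -53497$)
$f + 950 \cdot 91 = -53497 + 950 \cdot 91 = -53497 + 86450 = 32953$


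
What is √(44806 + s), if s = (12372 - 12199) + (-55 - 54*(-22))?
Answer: 4*√2882 ≈ 214.74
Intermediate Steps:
s = 1306 (s = 173 + (-55 + 1188) = 173 + 1133 = 1306)
√(44806 + s) = √(44806 + 1306) = √46112 = 4*√2882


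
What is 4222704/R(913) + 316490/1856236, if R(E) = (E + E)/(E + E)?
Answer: 3919167749317/928118 ≈ 4.2227e+6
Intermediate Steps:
R(E) = 1 (R(E) = (2*E)/((2*E)) = (2*E)*(1/(2*E)) = 1)
4222704/R(913) + 316490/1856236 = 4222704/1 + 316490/1856236 = 4222704*1 + 316490*(1/1856236) = 4222704 + 158245/928118 = 3919167749317/928118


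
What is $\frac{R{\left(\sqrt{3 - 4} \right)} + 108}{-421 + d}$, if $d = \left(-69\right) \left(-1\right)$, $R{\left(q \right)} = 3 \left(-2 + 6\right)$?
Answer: $- \frac{15}{44} \approx -0.34091$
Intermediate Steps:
$R{\left(q \right)} = 12$ ($R{\left(q \right)} = 3 \cdot 4 = 12$)
$d = 69$
$\frac{R{\left(\sqrt{3 - 4} \right)} + 108}{-421 + d} = \frac{12 + 108}{-421 + 69} = \frac{120}{-352} = 120 \left(- \frac{1}{352}\right) = - \frac{15}{44}$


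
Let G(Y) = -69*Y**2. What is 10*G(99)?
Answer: -6762690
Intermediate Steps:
10*G(99) = 10*(-69*99**2) = 10*(-69*9801) = 10*(-676269) = -6762690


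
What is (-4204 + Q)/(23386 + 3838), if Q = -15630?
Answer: -9917/13612 ≈ -0.72855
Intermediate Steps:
(-4204 + Q)/(23386 + 3838) = (-4204 - 15630)/(23386 + 3838) = -19834/27224 = -19834*1/27224 = -9917/13612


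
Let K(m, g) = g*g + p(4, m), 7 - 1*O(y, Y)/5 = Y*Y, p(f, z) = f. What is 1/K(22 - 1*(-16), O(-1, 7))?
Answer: 1/44104 ≈ 2.2674e-5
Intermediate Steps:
O(y, Y) = 35 - 5*Y² (O(y, Y) = 35 - 5*Y*Y = 35 - 5*Y²)
K(m, g) = 4 + g² (K(m, g) = g*g + 4 = g² + 4 = 4 + g²)
1/K(22 - 1*(-16), O(-1, 7)) = 1/(4 + (35 - 5*7²)²) = 1/(4 + (35 - 5*49)²) = 1/(4 + (35 - 245)²) = 1/(4 + (-210)²) = 1/(4 + 44100) = 1/44104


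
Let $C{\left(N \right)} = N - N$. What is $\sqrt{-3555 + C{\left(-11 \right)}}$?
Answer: $3 i \sqrt{395} \approx 59.624 i$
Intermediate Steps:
$C{\left(N \right)} = 0$
$\sqrt{-3555 + C{\left(-11 \right)}} = \sqrt{-3555 + 0} = \sqrt{-3555} = 3 i \sqrt{395}$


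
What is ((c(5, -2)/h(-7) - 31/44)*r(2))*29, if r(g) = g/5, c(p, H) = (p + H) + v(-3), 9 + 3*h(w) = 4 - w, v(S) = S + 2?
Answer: 2929/110 ≈ 26.627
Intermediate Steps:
v(S) = 2 + S
h(w) = -5/3 - w/3 (h(w) = -3 + (4 - w)/3 = -3 + (4/3 - w/3) = -5/3 - w/3)
c(p, H) = -1 + H + p (c(p, H) = (p + H) + (2 - 3) = (H + p) - 1 = -1 + H + p)
r(g) = g/5 (r(g) = g*(⅕) = g/5)
((c(5, -2)/h(-7) - 31/44)*r(2))*29 = (((-1 - 2 + 5)/(-5/3 - ⅓*(-7)) - 31/44)*((⅕)*2))*29 = ((2/(-5/3 + 7/3) - 31*1/44)*(⅖))*29 = ((2/(⅔) - 31/44)*(⅖))*29 = ((2*(3/2) - 31/44)*(⅖))*29 = ((3 - 31/44)*(⅖))*29 = ((101/44)*(⅖))*29 = (101/110)*29 = 2929/110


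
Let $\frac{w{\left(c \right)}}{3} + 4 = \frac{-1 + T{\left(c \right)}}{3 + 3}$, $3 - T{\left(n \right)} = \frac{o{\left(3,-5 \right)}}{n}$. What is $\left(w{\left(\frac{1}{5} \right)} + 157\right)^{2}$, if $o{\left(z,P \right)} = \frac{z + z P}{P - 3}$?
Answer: $\frac{323761}{16} \approx 20235.0$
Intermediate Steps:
$o{\left(z,P \right)} = \frac{z + P z}{-3 + P}$
$T{\left(n \right)} = 3 - \frac{3}{2 n}$ ($T{\left(n \right)} = 3 - \frac{3 \frac{1}{-3 - 5} \left(1 - 5\right)}{n} = 3 - \frac{3 \frac{1}{-8} \left(-4\right)}{n} = 3 - \frac{3 \left(- \frac{1}{8}\right) \left(-4\right)}{n} = 3 - \frac{3}{2 n}$)
$w{\left(c \right)} = -11 - \frac{3}{4 c}$ ($w{\left(c \right)} = -12 + 3 \frac{-1 + \left(3 - \frac{3}{2 c}\right)}{3 + 3} = -12 + 3 \frac{2 - \frac{3}{2 c}}{6} = -12 + 3 \left(2 - \frac{3}{2 c}\right) \frac{1}{6} = -12 + 3 \left(\frac{1}{3} - \frac{1}{4 c}\right) = -12 + \left(1 - \frac{3}{4 c}\right) = -11 - \frac{3}{4 c}$)
$\left(w{\left(\frac{1}{5} \right)} + 157\right)^{2} = \left(\left(-11 - \frac{3}{4 \cdot \frac{1}{5}}\right) + 157\right)^{2} = \left(\left(-11 - \frac{3 \frac{1}{\frac{1}{5}}}{4}\right) + 157\right)^{2} = \left(\left(-11 - \frac{15}{4}\right) + 157\right)^{2} = \left(- \frac{59}{4} + 157\right)^{2} = \left(\frac{569}{4}\right)^{2} = \frac{323761}{16}$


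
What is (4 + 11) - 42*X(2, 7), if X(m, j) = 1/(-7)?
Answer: 21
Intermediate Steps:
X(m, j) = -⅐
(4 + 11) - 42*X(2, 7) = (4 + 11) - 42*(-⅐) = 15 + 6 = 21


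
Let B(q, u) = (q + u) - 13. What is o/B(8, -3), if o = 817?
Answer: -817/8 ≈ -102.13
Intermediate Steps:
B(q, u) = -13 + q + u
o/B(8, -3) = 817/(-13 + 8 - 3) = 817/(-8) = 817*(-1/8) = -817/8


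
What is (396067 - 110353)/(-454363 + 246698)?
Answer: -285714/207665 ≈ -1.3758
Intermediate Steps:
(396067 - 110353)/(-454363 + 246698) = 285714/(-207665) = 285714*(-1/207665) = -285714/207665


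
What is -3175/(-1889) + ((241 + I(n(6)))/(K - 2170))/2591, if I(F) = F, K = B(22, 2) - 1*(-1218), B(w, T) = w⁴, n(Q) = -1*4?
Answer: 639752768631/380627621432 ≈ 1.6808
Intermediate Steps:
n(Q) = -4
K = 235474 (K = 22⁴ - 1*(-1218) = 234256 + 1218 = 235474)
-3175/(-1889) + ((241 + I(n(6)))/(K - 2170))/2591 = -3175/(-1889) + ((241 - 4)/(235474 - 2170))/2591 = -3175*(-1/1889) + (237/233304)*(1/2591) = 3175/1889 + (237*(1/233304))*(1/2591) = 3175/1889 + (79/77768)*(1/2591) = 3175/1889 + 79/201496888 = 639752768631/380627621432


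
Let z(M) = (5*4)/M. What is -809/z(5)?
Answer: -809/4 ≈ -202.25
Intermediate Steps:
z(M) = 20/M
-809/z(5) = -809/(20/5) = -809/(20*(⅕)) = -809/4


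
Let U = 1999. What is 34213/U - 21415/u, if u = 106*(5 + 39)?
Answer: 116760847/9323336 ≈ 12.523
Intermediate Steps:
u = 4664 (u = 106*44 = 4664)
34213/U - 21415/u = 34213/1999 - 21415/4664 = 116760847/9323336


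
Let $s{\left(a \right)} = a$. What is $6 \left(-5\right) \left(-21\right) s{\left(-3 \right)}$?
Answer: $-1890$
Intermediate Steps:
$6 \left(-5\right) \left(-21\right) s{\left(-3 \right)} = 6 \left(-5\right) \left(-21\right) \left(-3\right) = \left(-30\right) \left(-21\right) \left(-3\right) = 630 \left(-3\right) = -1890$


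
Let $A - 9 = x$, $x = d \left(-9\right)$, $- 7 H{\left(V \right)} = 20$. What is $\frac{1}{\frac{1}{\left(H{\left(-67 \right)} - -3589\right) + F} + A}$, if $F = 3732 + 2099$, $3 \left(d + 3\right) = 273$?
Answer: $- \frac{65920}{51615353} \approx -0.0012771$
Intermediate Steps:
$d = 88$ ($d = -3 + \frac{1}{3} \cdot 273 = -3 + 91 = 88$)
$H{\left(V \right)} = - \frac{20}{7}$ ($H{\left(V \right)} = \left(- \frac{1}{7}\right) 20 = - \frac{20}{7}$)
$x = -792$ ($x = 88 \left(-9\right) = -792$)
$A = -783$ ($A = 9 - 792 = -783$)
$F = 5831$
$\frac{1}{\frac{1}{\left(H{\left(-67 \right)} - -3589\right) + F} + A} = \frac{1}{\frac{1}{\left(- \frac{20}{7} - -3589\right) + 5831} - 783} = \frac{1}{\frac{1}{\left(- \frac{20}{7} + 3589\right) + 5831} - 783} = \frac{1}{\frac{1}{\frac{25103}{7} + 5831} - 783} = \frac{1}{\frac{1}{\frac{65920}{7}} - 783} = \frac{1}{\frac{7}{65920} - 783} = \frac{1}{- \frac{51615353}{65920}} = - \frac{65920}{51615353}$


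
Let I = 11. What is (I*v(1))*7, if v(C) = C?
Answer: 77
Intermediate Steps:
(I*v(1))*7 = (11*1)*7 = 11*7 = 77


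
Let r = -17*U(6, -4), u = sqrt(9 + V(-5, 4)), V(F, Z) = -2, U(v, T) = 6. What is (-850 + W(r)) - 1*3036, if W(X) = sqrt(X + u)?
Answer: -3886 + I*sqrt(102 - sqrt(7)) ≈ -3886.0 + 9.9677*I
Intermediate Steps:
u = sqrt(7) (u = sqrt(9 - 2) = sqrt(7) ≈ 2.6458)
r = -102 (r = -17*6 = -102)
W(X) = sqrt(X + sqrt(7))
(-850 + W(r)) - 1*3036 = (-850 + sqrt(-102 + sqrt(7))) - 1*3036 = (-850 + sqrt(-102 + sqrt(7))) - 3036 = -3886 + sqrt(-102 + sqrt(7))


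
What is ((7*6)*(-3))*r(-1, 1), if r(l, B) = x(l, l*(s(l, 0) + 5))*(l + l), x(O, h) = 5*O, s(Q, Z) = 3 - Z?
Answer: -1260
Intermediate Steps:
r(l, B) = 10*l² (r(l, B) = (5*l)*(l + l) = (5*l)*(2*l) = 10*l²)
((7*6)*(-3))*r(-1, 1) = ((7*6)*(-3))*(10*(-1)²) = (42*(-3))*(10*1) = -126*10 = -1260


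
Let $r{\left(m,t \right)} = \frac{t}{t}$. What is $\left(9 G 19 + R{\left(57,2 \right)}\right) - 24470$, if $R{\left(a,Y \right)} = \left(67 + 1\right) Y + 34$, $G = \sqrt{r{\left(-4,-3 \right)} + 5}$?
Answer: $-24300 + 171 \sqrt{6} \approx -23881.0$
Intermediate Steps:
$r{\left(m,t \right)} = 1$
$G = \sqrt{6}$ ($G = \sqrt{1 + 5} = \sqrt{6} \approx 2.4495$)
$R{\left(a,Y \right)} = 34 + 68 Y$ ($R{\left(a,Y \right)} = 68 Y + 34 = 34 + 68 Y$)
$\left(9 G 19 + R{\left(57,2 \right)}\right) - 24470 = \left(9 \sqrt{6} \cdot 19 + \left(34 + 68 \cdot 2\right)\right) - 24470 = \left(171 \sqrt{6} + \left(34 + 136\right)\right) - 24470 = \left(171 \sqrt{6} + 170\right) - 24470 = \left(170 + 171 \sqrt{6}\right) - 24470 = -24300 + 171 \sqrt{6}$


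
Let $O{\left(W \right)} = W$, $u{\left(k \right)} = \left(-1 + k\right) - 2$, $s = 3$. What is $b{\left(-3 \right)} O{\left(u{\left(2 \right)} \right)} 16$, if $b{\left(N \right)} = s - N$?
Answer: $-96$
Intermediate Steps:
$b{\left(N \right)} = 3 - N$
$u{\left(k \right)} = -3 + k$
$b{\left(-3 \right)} O{\left(u{\left(2 \right)} \right)} 16 = \left(3 - -3\right) \left(-3 + 2\right) 16 = \left(3 + 3\right) \left(-1\right) 16 = 6 \left(-1\right) 16 = \left(-6\right) 16 = -96$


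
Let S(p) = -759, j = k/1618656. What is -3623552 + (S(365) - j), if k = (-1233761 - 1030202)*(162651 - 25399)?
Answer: -106841909545/31128 ≈ -3.4323e+6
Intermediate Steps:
k = -310733449676 (k = -2263963*137252 = -310733449676)
j = -5975643263/31128 (j = -310733449676/1618656 = -310733449676*1/1618656 = -5975643263/31128 ≈ -1.9197e+5)
-3623552 + (S(365) - j) = -3623552 + (-759 - 1*(-5975643263/31128)) = -3623552 + (-759 + 5975643263/31128) = -3623552 + 5952017111/31128 = -106841909545/31128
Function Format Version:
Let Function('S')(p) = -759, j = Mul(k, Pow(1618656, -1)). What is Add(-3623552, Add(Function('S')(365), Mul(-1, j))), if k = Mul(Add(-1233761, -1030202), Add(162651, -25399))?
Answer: Rational(-106841909545, 31128) ≈ -3.4323e+6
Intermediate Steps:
k = -310733449676 (k = Mul(-2263963, 137252) = -310733449676)
j = Rational(-5975643263, 31128) (j = Mul(-310733449676, Pow(1618656, -1)) = Mul(-310733449676, Rational(1, 1618656)) = Rational(-5975643263, 31128) ≈ -1.9197e+5)
Add(-3623552, Add(Function('S')(365), Mul(-1, j))) = Add(-3623552, Add(-759, Mul(-1, Rational(-5975643263, 31128)))) = Add(-3623552, Add(-759, Rational(5975643263, 31128))) = Add(-3623552, Rational(5952017111, 31128)) = Rational(-106841909545, 31128)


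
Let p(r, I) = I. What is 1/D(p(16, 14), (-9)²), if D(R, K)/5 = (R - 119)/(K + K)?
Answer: -54/175 ≈ -0.30857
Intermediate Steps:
D(R, K) = 5*(-119 + R)/(2*K) (D(R, K) = 5*((R - 119)/(K + K)) = 5*((-119 + R)/((2*K))) = 5*((-119 + R)*(1/(2*K))) = 5*((-119 + R)/(2*K)) = 5*(-119 + R)/(2*K))
1/D(p(16, 14), (-9)²) = 1/(5*(-119 + 14)/(2*((-9)²))) = 1/((5/2)*(-105)/81) = 1/((5/2)*(1/81)*(-105)) = 1/(-175/54) = -54/175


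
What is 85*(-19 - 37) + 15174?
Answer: 10414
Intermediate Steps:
85*(-19 - 37) + 15174 = 85*(-56) + 15174 = -4760 + 15174 = 10414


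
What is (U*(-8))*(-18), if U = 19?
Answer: 2736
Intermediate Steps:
(U*(-8))*(-18) = (19*(-8))*(-18) = -152*(-18) = 2736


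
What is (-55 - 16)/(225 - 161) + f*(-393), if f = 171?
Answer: -4301063/64 ≈ -67204.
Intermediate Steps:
(-55 - 16)/(225 - 161) + f*(-393) = (-55 - 16)/(225 - 161) + 171*(-393) = -71/64 - 67203 = -4301063/64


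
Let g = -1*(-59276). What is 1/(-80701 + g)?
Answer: -1/21425 ≈ -4.6674e-5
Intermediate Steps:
g = 59276
1/(-80701 + g) = 1/(-80701 + 59276) = 1/(-21425) = -1/21425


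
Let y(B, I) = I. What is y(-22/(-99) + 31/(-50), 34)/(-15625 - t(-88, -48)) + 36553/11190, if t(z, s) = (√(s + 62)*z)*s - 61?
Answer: 979108288/293440965 - 2992*√14/157341 ≈ 3.2655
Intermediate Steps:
t(z, s) = -61 + s*z*√(62 + s) (t(z, s) = (√(62 + s)*z)*s - 61 = (z*√(62 + s))*s - 61 = s*z*√(62 + s) - 61 = -61 + s*z*√(62 + s))
y(-22/(-99) + 31/(-50), 34)/(-15625 - t(-88, -48)) + 36553/11190 = 34/(-15625 - (-61 - 48*(-88)*√(62 - 48))) + 36553/11190 = 34/(-15625 - (-61 - 48*(-88)*√14)) + 36553*(1/11190) = 34/(-15625 - (-61 + 4224*√14)) + 36553/11190 = 34/(-15625 + (61 - 4224*√14)) + 36553/11190 = 34/(-15564 - 4224*√14) + 36553/11190 = 36553/11190 + 34/(-15564 - 4224*√14)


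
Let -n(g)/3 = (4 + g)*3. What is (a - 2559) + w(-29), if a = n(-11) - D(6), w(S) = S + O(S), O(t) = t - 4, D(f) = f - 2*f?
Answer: -2552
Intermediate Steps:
D(f) = -f
O(t) = -4 + t
w(S) = -4 + 2*S (w(S) = S + (-4 + S) = -4 + 2*S)
n(g) = -36 - 9*g (n(g) = -3*(4 + g)*3 = -3*(12 + 3*g) = -36 - 9*g)
a = 69 (a = (-36 - 9*(-11)) - (-1)*6 = (-36 + 99) - 1*(-6) = 63 + 6 = 69)
(a - 2559) + w(-29) = (69 - 2559) + (-4 + 2*(-29)) = -2490 + (-4 - 58) = -2490 - 62 = -2552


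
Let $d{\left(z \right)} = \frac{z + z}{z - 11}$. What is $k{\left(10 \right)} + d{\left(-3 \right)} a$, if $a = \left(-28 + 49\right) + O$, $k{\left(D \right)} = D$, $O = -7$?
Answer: $16$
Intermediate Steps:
$d{\left(z \right)} = \frac{2 z}{-11 + z}$
$a = 14$ ($a = \left(-28 + 49\right) - 7 = 21 - 7 = 14$)
$k{\left(10 \right)} + d{\left(-3 \right)} a = 10 + 2 \left(-3\right) \frac{1}{-11 - 3} \cdot 14 = 10 + 2 \left(-3\right) \frac{1}{-14} \cdot 14 = 10 + 2 \left(-3\right) \left(- \frac{1}{14}\right) 14 = 10 + \frac{3}{7} \cdot 14 = 10 + 6 = 16$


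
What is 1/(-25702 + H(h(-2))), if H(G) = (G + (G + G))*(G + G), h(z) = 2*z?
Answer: -1/25606 ≈ -3.9053e-5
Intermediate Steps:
H(G) = 6*G² (H(G) = (G + 2*G)*(2*G) = (3*G)*(2*G) = 6*G²)
1/(-25702 + H(h(-2))) = 1/(-25702 + 6*(2*(-2))²) = 1/(-25702 + 6*(-4)²) = 1/(-25702 + 6*16) = 1/(-25702 + 96) = 1/(-25606) = -1/25606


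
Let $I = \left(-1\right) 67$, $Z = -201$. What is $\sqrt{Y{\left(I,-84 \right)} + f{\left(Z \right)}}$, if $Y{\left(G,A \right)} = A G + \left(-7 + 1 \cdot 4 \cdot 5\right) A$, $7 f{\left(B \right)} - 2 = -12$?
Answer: $\frac{\sqrt{222194}}{7} \approx 67.339$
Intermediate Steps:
$f{\left(B \right)} = - \frac{10}{7}$ ($f{\left(B \right)} = \frac{2}{7} + \frac{1}{7} \left(-12\right) = \frac{2}{7} - \frac{12}{7} = - \frac{10}{7}$)
$I = -67$
$Y{\left(G,A \right)} = 13 A + A G$ ($Y{\left(G,A \right)} = A G + \left(-7 + 1 \cdot 20\right) A = A G + \left(-7 + 20\right) A = A G + 13 A = 13 A + A G$)
$\sqrt{Y{\left(I,-84 \right)} + f{\left(Z \right)}} = \sqrt{- 84 \left(13 - 67\right) - \frac{10}{7}} = \sqrt{\left(-84\right) \left(-54\right) - \frac{10}{7}} = \sqrt{4536 - \frac{10}{7}} = \sqrt{\frac{31742}{7}} = \frac{\sqrt{222194}}{7}$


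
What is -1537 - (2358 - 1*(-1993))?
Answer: -5888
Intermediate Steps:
-1537 - (2358 - 1*(-1993)) = -1537 - (2358 + 1993) = -1537 - 1*4351 = -1537 - 4351 = -5888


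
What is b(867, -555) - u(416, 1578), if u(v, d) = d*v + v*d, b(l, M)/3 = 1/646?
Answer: -848130813/646 ≈ -1.3129e+6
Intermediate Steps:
b(l, M) = 3/646
u(v, d) = 2*d*v (u(v, d) = d*v + d*v = 2*d*v)
b(867, -555) - u(416, 1578) = 3/646 - 2*1578*416 = 3/646 - 1*1312896 = 3/646 - 1312896 = -848130813/646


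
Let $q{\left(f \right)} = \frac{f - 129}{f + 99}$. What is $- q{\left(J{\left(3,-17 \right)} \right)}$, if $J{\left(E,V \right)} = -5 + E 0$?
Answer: $\frac{67}{47} \approx 1.4255$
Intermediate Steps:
$J{\left(E,V \right)} = -5$ ($J{\left(E,V \right)} = -5 + 0 = -5$)
$q{\left(f \right)} = \frac{-129 + f}{99 + f}$
$- q{\left(J{\left(3,-17 \right)} \right)} = - \frac{-129 - 5}{99 - 5} = - \frac{-134}{94} = \left(-1\right) \left(- \frac{67}{47}\right) = \frac{67}{47}$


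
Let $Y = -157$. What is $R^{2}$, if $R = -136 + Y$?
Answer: $85849$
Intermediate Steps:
$R = -293$ ($R = -136 - 157 = -293$)
$R^{2} = \left(-293\right)^{2} = 85849$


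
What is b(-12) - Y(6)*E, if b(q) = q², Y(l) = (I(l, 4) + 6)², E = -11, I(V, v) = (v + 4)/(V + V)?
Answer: 5696/9 ≈ 632.89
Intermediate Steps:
I(V, v) = (4 + v)/(2*V) (I(V, v) = (4 + v)/((2*V)) = (4 + v)*(1/(2*V)) = (4 + v)/(2*V))
Y(l) = (6 + 4/l)² (Y(l) = ((4 + 4)/(2*l) + 6)² = ((½)*8/l + 6)² = (4/l + 6)² = (6 + 4/l)²)
b(-12) - Y(6)*E = (-12)² - 4*(2 + 3*6)²/6²*(-11) = 144 - 4*(1/36)*(2 + 18)²*(-11) = 144 - 4*(1/36)*20²*(-11) = 144 - 4*(1/36)*400*(-11) = 144 - 400*(-11)/9 = 144 - 1*(-4400/9) = 144 + 4400/9 = 5696/9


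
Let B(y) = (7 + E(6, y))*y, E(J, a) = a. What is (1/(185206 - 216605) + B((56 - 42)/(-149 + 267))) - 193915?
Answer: -21194801483306/109299919 ≈ -1.9391e+5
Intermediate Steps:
B(y) = y*(7 + y) (B(y) = (7 + y)*y = y*(7 + y))
(1/(185206 - 216605) + B((56 - 42)/(-149 + 267))) - 193915 = (1/(185206 - 216605) + ((56 - 42)/(-149 + 267))*(7 + (56 - 42)/(-149 + 267))) - 193915 = (1/(-31399) + (14/118)*(7 + 14/118)) - 193915 = (-1/31399 + (14*(1/118))*(7 + 14*(1/118))) - 193915 = (-1/31399 + 7*(7 + 7/59)/59) - 193915 = (-1/31399 + (7/59)*(420/59)) - 193915 = (-1/31399 + 2940/3481) - 193915 = 92309579/109299919 - 193915 = -21194801483306/109299919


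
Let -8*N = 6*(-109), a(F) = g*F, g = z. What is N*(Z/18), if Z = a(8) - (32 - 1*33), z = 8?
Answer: 7085/24 ≈ 295.21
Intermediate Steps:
g = 8
a(F) = 8*F
N = 327/4 (N = -3*(-109)/4 = -1/8*(-654) = 327/4 ≈ 81.750)
Z = 65 (Z = 8*8 - (32 - 1*33) = 64 - (32 - 33) = 64 - 1*(-1) = 64 + 1 = 65)
N*(Z/18) = 327*(65/18)/4 = 327*(65*(1/18))/4 = (327/4)*(65/18) = 7085/24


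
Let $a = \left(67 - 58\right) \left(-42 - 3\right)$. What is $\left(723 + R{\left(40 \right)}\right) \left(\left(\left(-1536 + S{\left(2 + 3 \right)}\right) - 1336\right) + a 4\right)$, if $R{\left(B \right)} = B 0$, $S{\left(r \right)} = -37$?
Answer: $-3274467$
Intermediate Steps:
$R{\left(B \right)} = 0$
$a = -405$ ($a = 9 \left(-45\right) = -405$)
$\left(723 + R{\left(40 \right)}\right) \left(\left(\left(-1536 + S{\left(2 + 3 \right)}\right) - 1336\right) + a 4\right) = \left(723 + 0\right) \left(\left(\left(-1536 - 37\right) - 1336\right) - 1620\right) = 723 \left(\left(-1573 - 1336\right) - 1620\right) = 723 \left(-2909 - 1620\right) = 723 \left(-4529\right) = -3274467$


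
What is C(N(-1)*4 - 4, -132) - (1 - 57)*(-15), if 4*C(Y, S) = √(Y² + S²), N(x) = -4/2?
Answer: -840 + 3*√122 ≈ -806.86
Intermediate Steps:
N(x) = -2 (N(x) = -4*½ = -2)
C(Y, S) = √(S² + Y²)/4 (C(Y, S) = √(Y² + S²)/4 = √(S² + Y²)/4)
C(N(-1)*4 - 4, -132) - (1 - 57)*(-15) = √((-132)² + (-2*4 - 4)²)/4 - (1 - 57)*(-15) = √(17424 + (-8 - 4)²)/4 - (-56)*(-15) = √(17424 + (-12)²)/4 - 1*840 = √(17424 + 144)/4 - 840 = √17568/4 - 840 = (12*√122)/4 - 840 = 3*√122 - 840 = -840 + 3*√122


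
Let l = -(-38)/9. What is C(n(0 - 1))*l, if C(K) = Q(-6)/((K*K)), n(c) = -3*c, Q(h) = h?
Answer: -76/27 ≈ -2.8148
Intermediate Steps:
C(K) = -6/K²
l = 38/9 (l = -(-38)/9 = -19*(-2/9) = 38/9 ≈ 4.2222)
C(n(0 - 1))*l = -6*1/(9*(0 - 1)²)*(38/9) = -6/(-3*(-1))²*(38/9) = -6/3²*(38/9) = -6*⅑*(38/9) = -⅔*38/9 = -76/27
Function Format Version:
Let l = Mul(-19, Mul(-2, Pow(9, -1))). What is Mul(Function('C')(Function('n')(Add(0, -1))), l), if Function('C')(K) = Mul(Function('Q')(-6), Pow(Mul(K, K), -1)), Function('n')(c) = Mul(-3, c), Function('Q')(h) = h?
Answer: Rational(-76, 27) ≈ -2.8148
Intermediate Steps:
Function('C')(K) = Mul(-6, Pow(K, -2)) (Function('C')(K) = Mul(-6, Pow(Mul(K, K), -1)) = Mul(-6, Pow(Pow(K, 2), -1)) = Mul(-6, Pow(K, -2)))
l = Rational(38, 9) (l = Mul(-19, Mul(-2, Rational(1, 9))) = Mul(-19, Rational(-2, 9)) = Rational(38, 9) ≈ 4.2222)
Mul(Function('C')(Function('n')(Add(0, -1))), l) = Mul(Mul(-6, Pow(Mul(-3, Add(0, -1)), -2)), Rational(38, 9)) = Mul(Mul(-6, Pow(Mul(-3, -1), -2)), Rational(38, 9)) = Mul(Mul(-6, Pow(3, -2)), Rational(38, 9)) = Mul(Mul(-6, Rational(1, 9)), Rational(38, 9)) = Mul(Rational(-2, 3), Rational(38, 9)) = Rational(-76, 27)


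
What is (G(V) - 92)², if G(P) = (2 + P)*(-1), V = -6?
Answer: 7744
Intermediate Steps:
G(P) = -2 - P
(G(V) - 92)² = ((-2 - 1*(-6)) - 92)² = ((-2 + 6) - 92)² = (4 - 92)² = (-88)² = 7744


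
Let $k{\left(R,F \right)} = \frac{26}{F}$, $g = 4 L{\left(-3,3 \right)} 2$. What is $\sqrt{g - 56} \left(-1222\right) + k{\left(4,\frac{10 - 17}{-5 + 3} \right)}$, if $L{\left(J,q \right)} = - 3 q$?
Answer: $\frac{52}{7} - 9776 i \sqrt{2} \approx 7.4286 - 13825.0 i$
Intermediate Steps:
$g = -72$ ($g = 4 \left(\left(-3\right) 3\right) 2 = 4 \left(-9\right) 2 = \left(-36\right) 2 = -72$)
$\sqrt{g - 56} \left(-1222\right) + k{\left(4,\frac{10 - 17}{-5 + 3} \right)} = \sqrt{-72 - 56} \left(-1222\right) + \frac{26}{\left(10 - 17\right) \frac{1}{-5 + 3}} = \sqrt{-128} \left(-1222\right) + \frac{26}{\left(-7\right) \frac{1}{-2}} = 8 i \sqrt{2} \left(-1222\right) + \frac{26}{\left(-7\right) \left(- \frac{1}{2}\right)} = - 9776 i \sqrt{2} + \frac{26}{\frac{7}{2}} = - 9776 i \sqrt{2} + 26 \cdot \frac{2}{7} = - 9776 i \sqrt{2} + \frac{52}{7} = \frac{52}{7} - 9776 i \sqrt{2}$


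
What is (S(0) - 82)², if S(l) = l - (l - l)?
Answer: 6724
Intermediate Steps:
S(l) = l (S(l) = l - 1*0 = l + 0 = l)
(S(0) - 82)² = (0 - 82)² = (-82)² = 6724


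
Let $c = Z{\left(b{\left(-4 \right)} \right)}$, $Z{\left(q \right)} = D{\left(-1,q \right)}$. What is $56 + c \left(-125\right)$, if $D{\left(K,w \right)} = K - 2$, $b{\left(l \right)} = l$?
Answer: $431$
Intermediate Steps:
$D{\left(K,w \right)} = -2 + K$
$Z{\left(q \right)} = -3$ ($Z{\left(q \right)} = -2 - 1 = -3$)
$c = -3$
$56 + c \left(-125\right) = 56 - -375 = 56 + 375 = 431$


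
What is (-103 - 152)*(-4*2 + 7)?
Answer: 255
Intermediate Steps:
(-103 - 152)*(-4*2 + 7) = -255*(-8 + 7) = -255*(-1) = 255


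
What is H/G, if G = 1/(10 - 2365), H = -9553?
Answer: 22497315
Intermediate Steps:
G = -1/2355 (G = 1/(-2355) = -1/2355 ≈ -0.00042463)
H/G = -9553/(-1/2355) = -9553*(-2355) = 22497315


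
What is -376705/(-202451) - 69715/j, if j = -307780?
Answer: 26011227273/12462073756 ≈ 2.0872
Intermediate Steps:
-376705/(-202451) - 69715/j = -376705/(-202451) - 69715/(-307780) = -376705*(-1/202451) - 69715*(-1/307780) = 376705/202451 + 13943/61556 = 26011227273/12462073756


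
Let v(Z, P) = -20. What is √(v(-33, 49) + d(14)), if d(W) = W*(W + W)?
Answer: 2*√93 ≈ 19.287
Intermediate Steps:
d(W) = 2*W² (d(W) = W*(2*W) = 2*W²)
√(v(-33, 49) + d(14)) = √(-20 + 2*14²) = √(-20 + 2*196) = √(-20 + 392) = √372 = 2*√93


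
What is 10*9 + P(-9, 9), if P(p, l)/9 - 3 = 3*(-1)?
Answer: 90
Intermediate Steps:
P(p, l) = 0 (P(p, l) = 27 + 9*(3*(-1)) = 27 + 9*(-3) = 27 - 27 = 0)
10*9 + P(-9, 9) = 10*9 + 0 = 90 + 0 = 90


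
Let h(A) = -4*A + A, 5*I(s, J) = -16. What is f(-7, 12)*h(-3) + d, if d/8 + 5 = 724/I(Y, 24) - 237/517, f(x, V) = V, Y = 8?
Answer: -902510/517 ≈ -1745.7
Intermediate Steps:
I(s, J) = -16/5 (I(s, J) = (1/5)*(-16) = -16/5)
d = -958346/517 (d = -40 + 8*(724/(-16/5) - 237/517) = -40 + 8*(724*(-5/16) - 237*1/517) = -40 + 8*(-905/4 - 237/517) = -40 + 8*(-468833/2068) = -40 - 937666/517 = -958346/517 ≈ -1853.7)
h(A) = -3*A
f(-7, 12)*h(-3) + d = 12*(-3*(-3)) - 958346/517 = 12*9 - 958346/517 = 108 - 958346/517 = -902510/517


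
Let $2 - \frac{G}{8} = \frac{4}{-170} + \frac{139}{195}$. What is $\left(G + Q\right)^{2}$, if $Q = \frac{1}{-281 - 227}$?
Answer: $\frac{12467629088209}{113436934416} \approx 109.91$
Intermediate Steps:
$Q = - \frac{1}{508}$ ($Q = \frac{1}{-508} = - \frac{1}{508} \approx -0.0019685$)
$G = \frac{6952}{663}$ ($G = 16 - 8 \left(\frac{4}{-170} + \frac{139}{195}\right) = 16 - 8 \left(4 \left(- \frac{1}{170}\right) + 139 \cdot \frac{1}{195}\right) = 16 - 8 \left(- \frac{2}{85} + \frac{139}{195}\right) = 16 - \frac{3656}{663} = \frac{6952}{663} \approx 10.486$)
$\left(G + Q\right)^{2} = \left(\frac{6952}{663} - \frac{1}{508}\right)^{2} = \left(\frac{3530953}{336804}\right)^{2} = \frac{12467629088209}{113436934416}$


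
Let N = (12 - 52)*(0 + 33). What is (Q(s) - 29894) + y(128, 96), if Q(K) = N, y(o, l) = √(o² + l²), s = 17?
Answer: -31054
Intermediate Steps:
N = -1320 (N = -40*33 = -1320)
y(o, l) = √(l² + o²)
Q(K) = -1320
(Q(s) - 29894) + y(128, 96) = (-1320 - 29894) + √(96² + 128²) = -31214 + √(9216 + 16384) = -31214 + √25600 = -31214 + 160 = -31054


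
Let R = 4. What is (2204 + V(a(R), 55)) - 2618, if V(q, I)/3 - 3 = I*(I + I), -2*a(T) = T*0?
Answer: 17745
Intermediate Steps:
a(T) = 0 (a(T) = -T*0/2 = -½*0 = 0)
V(q, I) = 9 + 6*I² (V(q, I) = 9 + 3*(I*(I + I)) = 9 + 3*(I*(2*I)) = 9 + 3*(2*I²) = 9 + 6*I²)
(2204 + V(a(R), 55)) - 2618 = (2204 + (9 + 6*55²)) - 2618 = (2204 + (9 + 6*3025)) - 2618 = (2204 + (9 + 18150)) - 2618 = (2204 + 18159) - 2618 = 20363 - 2618 = 17745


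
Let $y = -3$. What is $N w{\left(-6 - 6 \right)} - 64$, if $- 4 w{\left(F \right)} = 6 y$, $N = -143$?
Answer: $- \frac{1415}{2} \approx -707.5$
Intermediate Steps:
$w{\left(F \right)} = \frac{9}{2}$ ($w{\left(F \right)} = - \frac{6 \left(-3\right)}{4} = \left(- \frac{1}{4}\right) \left(-18\right) = \frac{9}{2}$)
$N w{\left(-6 - 6 \right)} - 64 = \left(-143\right) \frac{9}{2} - 64 = - \frac{1287}{2} - 64 = - \frac{1415}{2}$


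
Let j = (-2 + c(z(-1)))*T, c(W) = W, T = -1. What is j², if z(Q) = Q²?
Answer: 1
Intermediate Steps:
j = 1 (j = (-2 + (-1)²)*(-1) = (-2 + 1)*(-1) = -1*(-1) = 1)
j² = 1² = 1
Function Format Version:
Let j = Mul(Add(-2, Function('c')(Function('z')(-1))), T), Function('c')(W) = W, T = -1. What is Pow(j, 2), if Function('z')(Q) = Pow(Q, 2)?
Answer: 1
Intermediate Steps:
j = 1 (j = Mul(Add(-2, Pow(-1, 2)), -1) = Mul(Add(-2, 1), -1) = Mul(-1, -1) = 1)
Pow(j, 2) = Pow(1, 2) = 1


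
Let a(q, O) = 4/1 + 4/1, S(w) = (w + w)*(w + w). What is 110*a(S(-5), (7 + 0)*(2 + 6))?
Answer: 880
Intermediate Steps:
S(w) = 4*w² (S(w) = (2*w)*(2*w) = 4*w²)
a(q, O) = 8 (a(q, O) = 4*1 + 4*1 = 4 + 4 = 8)
110*a(S(-5), (7 + 0)*(2 + 6)) = 110*8 = 880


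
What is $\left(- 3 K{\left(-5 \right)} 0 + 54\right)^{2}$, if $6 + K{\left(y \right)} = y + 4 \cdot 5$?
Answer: $2916$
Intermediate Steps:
$K{\left(y \right)} = 14 + y$ ($K{\left(y \right)} = -6 + \left(y + 4 \cdot 5\right) = -6 + \left(y + 20\right) = -6 + \left(20 + y\right) = 14 + y$)
$\left(- 3 K{\left(-5 \right)} 0 + 54\right)^{2} = \left(- 3 \left(14 - 5\right) 0 + 54\right)^{2} = \left(\left(-3\right) 9 \cdot 0 + 54\right)^{2} = \left(\left(-27\right) 0 + 54\right)^{2} = \left(0 + 54\right)^{2} = 54^{2} = 2916$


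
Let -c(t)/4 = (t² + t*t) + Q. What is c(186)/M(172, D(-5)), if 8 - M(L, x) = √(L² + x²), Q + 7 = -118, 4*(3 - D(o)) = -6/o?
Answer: 221014400/2952729 + 2762680*√2959129/2952729 ≈ 1684.3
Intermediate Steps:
D(o) = 3 + 3/(2*o) (D(o) = 3 - (-3)/(2*o) = 3 + 3/(2*o))
Q = -125 (Q = -7 - 118 = -125)
M(L, x) = 8 - √(L² + x²)
c(t) = 500 - 8*t² (c(t) = -4*((t² + t*t) - 125) = -4*((t² + t²) - 125) = -4*(2*t² - 125) = -4*(-125 + 2*t²) = 500 - 8*t²)
c(186)/M(172, D(-5)) = (500 - 8*186²)/(8 - √(172² + (3 + (3/2)/(-5))²)) = (500 - 8*34596)/(8 - √(29584 + (3 + (3/2)*(-⅕))²)) = (500 - 276768)/(8 - √(29584 + (3 - 3/10)²)) = -276268/(8 - √(29584 + (27/10)²)) = -276268/(8 - √(29584 + 729/100)) = -276268/(8 - √(2959129/100)) = -276268/(8 - √2959129/10)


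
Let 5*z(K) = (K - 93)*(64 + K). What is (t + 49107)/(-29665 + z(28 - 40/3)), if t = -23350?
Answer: -231813/278077 ≈ -0.83363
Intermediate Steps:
z(K) = (-93 + K)*(64 + K)/5 (z(K) = ((K - 93)*(64 + K))/5 = ((-93 + K)*(64 + K))/5 = (-93 + K)*(64 + K)/5)
(t + 49107)/(-29665 + z(28 - 40/3)) = (-23350 + 49107)/(-29665 + (-5952/5 - 29*(28 - 40/3)/5 + (28 - 40/3)²/5)) = 25757/(-29665 + (-5952/5 - 29*(28 - 40*⅓)/5 + (28 - 40*⅓)²/5)) = 25757/(-29665 + (-5952/5 - 29*(28 - 40/3)/5 + (28 - 40/3)²/5)) = 25757/(-29665 + (-5952/5 - 29/5*44/3 + (44/3)²/5)) = 25757/(-29665 + (-5952/5 - 1276/15 + (⅕)*(1936/9))) = 25757/(-29665 + (-5952/5 - 1276/15 + 1936/45)) = 25757/(-29665 - 11092/9) = 25757/(-278077/9) = 25757*(-9/278077) = -231813/278077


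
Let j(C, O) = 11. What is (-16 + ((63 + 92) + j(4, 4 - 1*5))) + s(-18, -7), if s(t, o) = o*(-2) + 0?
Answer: 164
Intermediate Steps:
s(t, o) = -2*o (s(t, o) = -2*o + 0 = -2*o)
(-16 + ((63 + 92) + j(4, 4 - 1*5))) + s(-18, -7) = (-16 + ((63 + 92) + 11)) - 2*(-7) = (-16 + (155 + 11)) + 14 = (-16 + 166) + 14 = 150 + 14 = 164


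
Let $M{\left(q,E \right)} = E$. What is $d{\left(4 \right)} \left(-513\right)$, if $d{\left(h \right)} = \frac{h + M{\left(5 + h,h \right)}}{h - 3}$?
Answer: $-4104$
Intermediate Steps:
$d{\left(h \right)} = \frac{2 h}{-3 + h}$ ($d{\left(h \right)} = \frac{h + h}{h - 3} = \frac{2 h}{-3 + h}$)
$d{\left(4 \right)} \left(-513\right) = 2 \cdot 4 \frac{1}{-3 + 4} \left(-513\right) = 2 \cdot 4 \cdot 1^{-1} \left(-513\right) = 2 \cdot 4 \cdot 1 \left(-513\right) = 8 \left(-513\right) = -4104$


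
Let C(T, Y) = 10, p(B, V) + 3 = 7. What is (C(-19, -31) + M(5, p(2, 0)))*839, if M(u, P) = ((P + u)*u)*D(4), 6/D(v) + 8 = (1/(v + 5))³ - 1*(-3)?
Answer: -67283605/1822 ≈ -36928.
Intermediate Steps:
p(B, V) = 4 (p(B, V) = -3 + 7 = 4)
D(v) = 6/(-5 + (5 + v)⁻³) (D(v) = 6/(-8 + ((1/(v + 5))³ - 1*(-3))) = 6/(-8 + ((1/(5 + v))³ + 3)) = 6/(-8 + ((5 + v)⁻³ + 3)) = 6/(-8 + (3 + (5 + v)⁻³)) = 6/(-5 + (5 + v)⁻³))
M(u, P) = -2187*u*(P + u)/1822 (M(u, P) = ((P + u)*u)*(-6*(5 + 4)³/(-1 + 5*(5 + 4)³)) = (u*(P + u))*(-6*9³/(-1 + 5*9³)) = (u*(P + u))*(-6*729/(-1 + 5*729)) = (u*(P + u))*(-6*729/(-1 + 3645)) = (u*(P + u))*(-6*729/3644) = (u*(P + u))*(-6*1/3644*729) = (u*(P + u))*(-2187/1822) = -2187*u*(P + u)/1822)
(C(-19, -31) + M(5, p(2, 0)))*839 = (10 - 2187/1822*5*(4 + 5))*839 = (10 - 2187/1822*5*9)*839 = (10 - 98415/1822)*839 = -80195/1822*839 = -67283605/1822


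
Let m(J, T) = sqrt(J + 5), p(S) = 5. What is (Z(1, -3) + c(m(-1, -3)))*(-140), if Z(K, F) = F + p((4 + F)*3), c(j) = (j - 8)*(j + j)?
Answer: 3080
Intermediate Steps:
m(J, T) = sqrt(5 + J)
c(j) = 2*j*(-8 + j) (c(j) = (-8 + j)*(2*j) = 2*j*(-8 + j))
Z(K, F) = 5 + F (Z(K, F) = F + 5 = 5 + F)
(Z(1, -3) + c(m(-1, -3)))*(-140) = ((5 - 3) + 2*sqrt(5 - 1)*(-8 + sqrt(5 - 1)))*(-140) = (2 + 2*sqrt(4)*(-8 + sqrt(4)))*(-140) = (2 + 2*2*(-8 + 2))*(-140) = (2 + 2*2*(-6))*(-140) = (2 - 24)*(-140) = -22*(-140) = 3080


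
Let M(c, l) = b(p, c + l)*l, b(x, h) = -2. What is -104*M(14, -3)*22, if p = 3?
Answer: -13728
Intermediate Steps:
M(c, l) = -2*l
-104*M(14, -3)*22 = -(-208)*(-3)*22 = -104*6*22 = -624*22 = -13728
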